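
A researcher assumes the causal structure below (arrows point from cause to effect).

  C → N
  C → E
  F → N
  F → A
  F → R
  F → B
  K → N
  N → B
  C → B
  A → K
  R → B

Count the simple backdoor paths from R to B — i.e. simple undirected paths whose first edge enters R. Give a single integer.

A backdoor path from R to B is any simple undirected path whose first edge points into R (i.e. leaves R via a parent).
Parents of R: {F}.
Enumerating:
  P1: R <- F -> A -> K -> N <- C -> B
  P2: R <- F -> A -> K -> N -> B
  P3: R <- F -> N <- C -> B
  P4: R <- F -> N -> B
  P5: R <- F -> B
That exhausts the simple backdoor paths. Count: 5.

5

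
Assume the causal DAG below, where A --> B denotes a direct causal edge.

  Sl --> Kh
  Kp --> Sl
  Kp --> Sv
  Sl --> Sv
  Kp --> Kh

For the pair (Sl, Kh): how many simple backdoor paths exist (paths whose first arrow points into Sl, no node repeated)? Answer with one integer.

1

A backdoor path from Sl to Kh is any simple undirected path whose first edge points into Sl (i.e. leaves Sl via a parent).
Parents of Sl: {Kp}.
Enumerating:
  P1: Sl <- Kp -> Kh
That exhausts the simple backdoor paths. Count: 1.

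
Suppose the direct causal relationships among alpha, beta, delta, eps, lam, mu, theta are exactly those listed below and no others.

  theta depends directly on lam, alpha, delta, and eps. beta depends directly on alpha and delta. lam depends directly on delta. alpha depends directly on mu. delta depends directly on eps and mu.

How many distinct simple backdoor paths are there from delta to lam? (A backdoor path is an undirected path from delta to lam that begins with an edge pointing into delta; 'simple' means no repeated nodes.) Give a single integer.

2

A backdoor path from delta to lam is any simple undirected path whose first edge points into delta (i.e. leaves delta via a parent).
Parents of delta: {eps, mu}.
Enumerating:
  P1: delta <- mu -> alpha -> theta <- lam
  P2: delta <- eps -> theta <- lam
That exhausts the simple backdoor paths. Count: 2.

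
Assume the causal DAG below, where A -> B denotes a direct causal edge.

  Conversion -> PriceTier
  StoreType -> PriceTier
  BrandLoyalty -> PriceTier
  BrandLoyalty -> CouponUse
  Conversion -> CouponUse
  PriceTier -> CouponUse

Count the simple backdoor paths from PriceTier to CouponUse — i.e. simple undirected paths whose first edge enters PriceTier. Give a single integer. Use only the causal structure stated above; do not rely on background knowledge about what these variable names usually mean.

A backdoor path from PriceTier to CouponUse is any simple undirected path whose first edge points into PriceTier (i.e. leaves PriceTier via a parent).
Parents of PriceTier: {BrandLoyalty, Conversion, StoreType}.
Enumerating:
  P1: PriceTier <- BrandLoyalty -> CouponUse
  P2: PriceTier <- Conversion -> CouponUse
That exhausts the simple backdoor paths. Count: 2.

2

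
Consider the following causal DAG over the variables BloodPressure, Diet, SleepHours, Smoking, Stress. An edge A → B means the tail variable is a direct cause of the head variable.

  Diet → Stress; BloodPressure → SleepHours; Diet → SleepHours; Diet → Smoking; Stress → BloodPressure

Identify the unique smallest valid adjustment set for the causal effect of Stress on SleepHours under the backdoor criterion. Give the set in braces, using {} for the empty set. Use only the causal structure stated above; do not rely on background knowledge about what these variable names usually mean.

Variables eligible for adjustment (non-descendants of Stress, excluding Stress and SleepHours): {Diet, Smoking}.
Backdoor paths from Stress to SleepHours:
  P1: Stress <- Diet -> SleepHours
The empty set is not sufficient: P1 (Stress <- Diet -> SleepHours) has no collider blocking it and no conditioned non-collider, so it is open.
Try {Diet}:
  P1: blocked at fork node Diet ∈ conditioning set.
{Diet} contains no descendant of Stress and blocks every backdoor path.
No other singleton works — e.g. {Smoking} leaves P1 open — so {Diet} is the unique smallest valid adjustment set.

{Diet}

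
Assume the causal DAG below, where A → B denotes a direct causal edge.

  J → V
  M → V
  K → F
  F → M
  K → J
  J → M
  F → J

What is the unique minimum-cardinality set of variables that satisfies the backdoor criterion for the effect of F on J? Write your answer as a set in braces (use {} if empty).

Variables eligible for adjustment (non-descendants of F, excluding F and J): {K}.
Backdoor paths from F to J:
  P1: F <- K -> J
The empty set is not sufficient: P1 (F <- K -> J) has no collider blocking it and no conditioned non-collider, so it is open.
Try {K}:
  P1: blocked at fork node K ∈ conditioning set.
{K} contains no descendant of F and blocks every backdoor path.
{K} is the unique smallest valid adjustment set.

{K}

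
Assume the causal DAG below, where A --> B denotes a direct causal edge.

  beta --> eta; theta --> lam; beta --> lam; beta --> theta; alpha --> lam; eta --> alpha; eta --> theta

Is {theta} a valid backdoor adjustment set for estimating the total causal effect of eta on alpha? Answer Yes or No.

No

Backdoor paths from eta to alpha (paths whose first edge points into eta):
  P1: eta <- beta -> theta -> lam <- alpha
  P2: eta <- beta -> lam <- alpha
Condition 1 (no descendant of eta in the set): FAILS — theta is a descendant of eta.
Condition 2 (every backdoor path blocked by {theta}):
  P1: blocked at chain node theta ∈ conditioning set.
  P2: blocked at collider lam (neither it nor any descendant is in the conditioning set).
{theta} does not satisfy the backdoor criterion.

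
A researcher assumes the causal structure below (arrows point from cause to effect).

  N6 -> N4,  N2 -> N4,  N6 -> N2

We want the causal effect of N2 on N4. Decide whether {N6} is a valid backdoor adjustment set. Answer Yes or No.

Backdoor paths from N2 to N4 (paths whose first edge points into N2):
  P1: N2 <- N6 -> N4
Condition 1 (no descendant of N2 in the set): holds — descendants of N2 are {N4}; none are in {N6}.
Condition 2 (every backdoor path blocked by {N6}):
  P1: blocked at fork node N6 ∈ conditioning set.
{N6} satisfies the backdoor criterion.

Yes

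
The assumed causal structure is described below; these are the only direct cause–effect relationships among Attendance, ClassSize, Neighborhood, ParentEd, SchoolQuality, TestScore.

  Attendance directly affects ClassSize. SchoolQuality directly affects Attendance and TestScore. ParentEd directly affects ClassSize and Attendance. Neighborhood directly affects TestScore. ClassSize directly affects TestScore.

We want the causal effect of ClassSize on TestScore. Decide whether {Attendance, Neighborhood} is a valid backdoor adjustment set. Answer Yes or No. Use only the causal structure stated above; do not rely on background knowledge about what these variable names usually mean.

No

Backdoor paths from ClassSize to TestScore (paths whose first edge points into ClassSize):
  P1: ClassSize <- ParentEd -> Attendance <- SchoolQuality -> TestScore
  P2: ClassSize <- Attendance <- SchoolQuality -> TestScore
Condition 1 (no descendant of ClassSize in the set): holds — descendants of ClassSize are {TestScore}; none are in {Attendance, Neighborhood}.
Condition 2 (every backdoor path blocked by {Attendance, Neighborhood}):
  P1: open — collider(s) Attendance are conditioned on (or have a conditioned descendant) and no non-collider on the path is in the set.
  P2: blocked at chain node Attendance ∈ conditioning set.
{Attendance, Neighborhood} does not satisfy the backdoor criterion.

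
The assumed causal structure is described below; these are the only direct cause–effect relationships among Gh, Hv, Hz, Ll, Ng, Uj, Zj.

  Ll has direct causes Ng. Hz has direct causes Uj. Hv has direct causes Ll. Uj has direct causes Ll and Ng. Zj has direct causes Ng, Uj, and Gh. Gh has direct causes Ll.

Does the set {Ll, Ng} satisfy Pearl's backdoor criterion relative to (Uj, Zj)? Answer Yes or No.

Yes

Backdoor paths from Uj to Zj (paths whose first edge points into Uj):
  P1: Uj <- Ng -> Ll -> Gh -> Zj
  P2: Uj <- Ng -> Zj
  P3: Uj <- Ll <- Ng -> Zj
  P4: Uj <- Ll -> Gh -> Zj
Condition 1 (no descendant of Uj in the set): holds — descendants of Uj are {Hz, Zj}; none are in {Ll, Ng}.
Condition 2 (every backdoor path blocked by {Ll, Ng}):
  P1: blocked at fork node Ng ∈ conditioning set.
  P2: blocked at fork node Ng ∈ conditioning set.
  P3: blocked at chain node Ll ∈ conditioning set.
  P4: blocked at fork node Ll ∈ conditioning set.
{Ll, Ng} satisfies the backdoor criterion.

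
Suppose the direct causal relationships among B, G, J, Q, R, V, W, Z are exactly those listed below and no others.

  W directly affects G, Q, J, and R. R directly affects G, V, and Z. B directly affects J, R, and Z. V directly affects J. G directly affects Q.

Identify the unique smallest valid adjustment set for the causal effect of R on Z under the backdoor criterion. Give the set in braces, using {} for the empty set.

Variables eligible for adjustment (non-descendants of R, excluding R and Z): {B, W}.
Backdoor paths from R to Z:
  P1: R <- W -> J <- B -> Z
  P2: R <- B -> Z
The empty set is not sufficient: P2 (R <- B -> Z) has no collider blocking it and no conditioned non-collider, so it is open.
Try {B}:
  P1: blocked at collider J (neither it nor any descendant is in the conditioning set).
  P2: blocked at fork node B ∈ conditioning set.
{B} contains no descendant of R and blocks every backdoor path.
No other singleton works — e.g. {W} leaves P2 open — so {B} is the unique smallest valid adjustment set.

{B}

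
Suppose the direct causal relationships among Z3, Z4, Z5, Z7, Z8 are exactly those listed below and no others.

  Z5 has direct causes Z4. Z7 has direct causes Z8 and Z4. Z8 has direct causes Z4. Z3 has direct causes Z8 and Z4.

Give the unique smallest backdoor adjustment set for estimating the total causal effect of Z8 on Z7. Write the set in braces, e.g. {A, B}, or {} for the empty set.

{Z4}

Variables eligible for adjustment (non-descendants of Z8, excluding Z8 and Z7): {Z4, Z5}.
Backdoor paths from Z8 to Z7:
  P1: Z8 <- Z4 -> Z7
The empty set is not sufficient: P1 (Z8 <- Z4 -> Z7) has no collider blocking it and no conditioned non-collider, so it is open.
Try {Z4}:
  P1: blocked at fork node Z4 ∈ conditioning set.
{Z4} contains no descendant of Z8 and blocks every backdoor path.
No other singleton works — e.g. {Z5} leaves P1 open — so {Z4} is the unique smallest valid adjustment set.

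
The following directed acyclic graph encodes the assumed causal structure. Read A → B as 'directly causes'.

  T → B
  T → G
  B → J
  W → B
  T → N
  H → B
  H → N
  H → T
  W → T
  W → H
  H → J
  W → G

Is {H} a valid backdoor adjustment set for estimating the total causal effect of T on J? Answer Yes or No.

No

Backdoor paths from T to J (paths whose first edge points into T):
  P1: T <- W -> H -> B -> J
  P2: T <- W -> H -> J
  P3: T <- W -> B <- H -> J
  P4: T <- W -> B -> J
  P5: T <- H <- W -> B -> J
  P6: T <- H -> B -> J
  P7: T <- H -> J
Condition 1 (no descendant of T in the set): holds — descendants of T are {B, G, J, N}; none are in {H}.
Condition 2 (every backdoor path blocked by {H}):
  P1: blocked at chain node H ∈ conditioning set.
  P2: blocked at chain node H ∈ conditioning set.
  P3: blocked at collider B (neither it nor any descendant is in the conditioning set).
  P4: open — no interior node is in the conditioning set.
  P5: blocked at chain node H ∈ conditioning set.
  P6: blocked at fork node H ∈ conditioning set.
  P7: blocked at fork node H ∈ conditioning set.
{H} does not satisfy the backdoor criterion.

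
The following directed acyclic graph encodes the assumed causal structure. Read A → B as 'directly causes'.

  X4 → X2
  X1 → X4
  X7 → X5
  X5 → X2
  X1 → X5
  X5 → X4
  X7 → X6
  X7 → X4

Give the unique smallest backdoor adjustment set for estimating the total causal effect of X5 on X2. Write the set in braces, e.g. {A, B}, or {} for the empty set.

{X1, X7}

Variables eligible for adjustment (non-descendants of X5, excluding X5 and X2): {X1, X6, X7}.
Backdoor paths from X5 to X2:
  P1: X5 <- X7 -> X4 -> X2
  P2: X5 <- X1 -> X4 -> X2
The empty set is not sufficient: P1 (X5 <- X7 -> X4 -> X2) has no collider blocking it and no conditioned non-collider, so it is open.
Try {X1, X7}:
  P1: blocked at fork node X7 ∈ conditioning set.
  P2: blocked at fork node X1 ∈ conditioning set.
{X1, X7} contains no descendant of X5 and blocks every backdoor path.
Every element of {X1, X7} is needed (dropping X1 leaves P2 open; dropping X7 leaves P1 open), so no proper subset is valid.
Among all size-2 subsets of the eligible variables, only {X1, X7} blocks every backdoor path, so it is the unique smallest valid adjustment set.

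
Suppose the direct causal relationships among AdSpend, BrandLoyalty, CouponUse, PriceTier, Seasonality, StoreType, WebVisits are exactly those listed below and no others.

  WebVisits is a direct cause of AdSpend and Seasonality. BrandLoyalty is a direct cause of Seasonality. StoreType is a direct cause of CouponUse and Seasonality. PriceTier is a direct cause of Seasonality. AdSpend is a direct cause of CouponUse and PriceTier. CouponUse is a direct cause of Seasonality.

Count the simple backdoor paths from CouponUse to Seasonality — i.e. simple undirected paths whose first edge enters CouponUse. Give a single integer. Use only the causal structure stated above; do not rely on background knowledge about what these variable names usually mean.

A backdoor path from CouponUse to Seasonality is any simple undirected path whose first edge points into CouponUse (i.e. leaves CouponUse via a parent).
Parents of CouponUse: {AdSpend, StoreType}.
Enumerating:
  P1: CouponUse <- StoreType -> Seasonality
  P2: CouponUse <- AdSpend <- WebVisits -> Seasonality
  P3: CouponUse <- AdSpend -> PriceTier -> Seasonality
That exhausts the simple backdoor paths. Count: 3.

3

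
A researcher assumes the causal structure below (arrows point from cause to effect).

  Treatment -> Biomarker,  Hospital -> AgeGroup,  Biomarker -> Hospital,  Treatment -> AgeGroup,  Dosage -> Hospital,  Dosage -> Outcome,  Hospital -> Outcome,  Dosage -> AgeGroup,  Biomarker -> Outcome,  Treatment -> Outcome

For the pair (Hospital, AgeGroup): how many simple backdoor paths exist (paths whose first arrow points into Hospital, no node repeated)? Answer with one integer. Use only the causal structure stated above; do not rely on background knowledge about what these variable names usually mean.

7

A backdoor path from Hospital to AgeGroup is any simple undirected path whose first edge points into Hospital (i.e. leaves Hospital via a parent).
Parents of Hospital: {Biomarker, Dosage}.
Enumerating:
  P1: Hospital <- Biomarker <- Treatment -> AgeGroup
  P2: Hospital <- Biomarker <- Treatment -> Outcome <- Dosage -> AgeGroup
  P3: Hospital <- Biomarker -> Outcome <- Treatment -> AgeGroup
  P4: Hospital <- Biomarker -> Outcome <- Dosage -> AgeGroup
  P5: Hospital <- Dosage -> AgeGroup
  P6: Hospital <- Dosage -> Outcome <- Treatment -> AgeGroup
  P7: Hospital <- Dosage -> Outcome <- Biomarker <- Treatment -> AgeGroup
That exhausts the simple backdoor paths. Count: 7.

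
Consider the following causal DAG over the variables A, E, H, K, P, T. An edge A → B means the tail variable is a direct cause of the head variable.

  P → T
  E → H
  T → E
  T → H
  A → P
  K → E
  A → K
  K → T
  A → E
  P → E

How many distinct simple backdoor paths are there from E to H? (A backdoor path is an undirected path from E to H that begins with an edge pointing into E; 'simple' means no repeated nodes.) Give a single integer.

A backdoor path from E to H is any simple undirected path whose first edge points into E (i.e. leaves E via a parent).
Parents of E: {A, K, P, T}.
Enumerating:
  P1: E <- A -> K -> T -> H
  P2: E <- A -> P -> T -> H
  P3: E <- K <- A -> P -> T -> H
  P4: E <- K -> T -> H
  P5: E <- P <- A -> K -> T -> H
  P6: E <- P -> T -> H
  P7: E <- T -> H
That exhausts the simple backdoor paths. Count: 7.

7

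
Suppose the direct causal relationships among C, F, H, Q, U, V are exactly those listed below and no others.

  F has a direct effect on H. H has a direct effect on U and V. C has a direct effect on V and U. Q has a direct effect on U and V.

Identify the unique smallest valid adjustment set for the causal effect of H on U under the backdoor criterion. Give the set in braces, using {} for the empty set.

{}

Variables eligible for adjustment (non-descendants of H, excluding H and U): {C, F, Q}.
Backdoor paths from H to U:
  (none)
With no backdoor paths the empty set already satisfies the criterion, and it is trivially minimal.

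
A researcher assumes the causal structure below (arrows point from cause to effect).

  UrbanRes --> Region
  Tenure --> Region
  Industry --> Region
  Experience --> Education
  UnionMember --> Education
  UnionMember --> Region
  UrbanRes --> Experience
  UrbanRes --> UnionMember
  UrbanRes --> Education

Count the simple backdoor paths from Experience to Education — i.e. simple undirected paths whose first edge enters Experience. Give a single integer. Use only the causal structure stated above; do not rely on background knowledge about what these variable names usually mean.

3

A backdoor path from Experience to Education is any simple undirected path whose first edge points into Experience (i.e. leaves Experience via a parent).
Parents of Experience: {UrbanRes}.
Enumerating:
  P1: Experience <- UrbanRes -> UnionMember -> Education
  P2: Experience <- UrbanRes -> Region <- UnionMember -> Education
  P3: Experience <- UrbanRes -> Education
That exhausts the simple backdoor paths. Count: 3.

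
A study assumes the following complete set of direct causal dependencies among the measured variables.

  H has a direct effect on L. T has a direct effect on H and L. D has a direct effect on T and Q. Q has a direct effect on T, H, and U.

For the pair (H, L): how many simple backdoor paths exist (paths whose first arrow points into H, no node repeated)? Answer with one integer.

A backdoor path from H to L is any simple undirected path whose first edge points into H (i.e. leaves H via a parent).
Parents of H: {Q, T}.
Enumerating:
  P1: H <- Q <- D -> T -> L
  P2: H <- Q -> T -> L
  P3: H <- T -> L
That exhausts the simple backdoor paths. Count: 3.

3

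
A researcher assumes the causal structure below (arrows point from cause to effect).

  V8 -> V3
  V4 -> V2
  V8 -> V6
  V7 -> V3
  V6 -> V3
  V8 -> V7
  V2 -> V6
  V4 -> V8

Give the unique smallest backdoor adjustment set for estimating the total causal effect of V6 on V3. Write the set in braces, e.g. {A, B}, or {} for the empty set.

{V8}

Variables eligible for adjustment (non-descendants of V6, excluding V6 and V3): {V2, V4, V7, V8}.
Backdoor paths from V6 to V3:
  P1: V6 <- V8 -> V7 -> V3
  P2: V6 <- V8 -> V3
  P3: V6 <- V2 <- V4 -> V8 -> V7 -> V3
  P4: V6 <- V2 <- V4 -> V8 -> V3
The empty set is not sufficient: P1 (V6 <- V8 -> V7 -> V3) has no collider blocking it and no conditioned non-collider, so it is open.
Try {V8}:
  P1: blocked at fork node V8 ∈ conditioning set.
  P2: blocked at fork node V8 ∈ conditioning set.
  P3: blocked at chain node V8 ∈ conditioning set.
  P4: blocked at chain node V8 ∈ conditioning set.
{V8} contains no descendant of V6 and blocks every backdoor path.
No other singleton works — e.g. {V4} leaves P1 open — so {V8} is the unique smallest valid adjustment set.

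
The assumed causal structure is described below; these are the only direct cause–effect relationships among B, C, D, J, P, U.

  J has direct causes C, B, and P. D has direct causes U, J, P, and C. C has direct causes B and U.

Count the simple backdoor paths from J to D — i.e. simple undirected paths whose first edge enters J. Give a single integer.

5

A backdoor path from J to D is any simple undirected path whose first edge points into J (i.e. leaves J via a parent).
Parents of J: {B, C, P}.
Enumerating:
  P1: J <- P -> D
  P2: J <- B -> C <- U -> D
  P3: J <- B -> C -> D
  P4: J <- C <- U -> D
  P5: J <- C -> D
That exhausts the simple backdoor paths. Count: 5.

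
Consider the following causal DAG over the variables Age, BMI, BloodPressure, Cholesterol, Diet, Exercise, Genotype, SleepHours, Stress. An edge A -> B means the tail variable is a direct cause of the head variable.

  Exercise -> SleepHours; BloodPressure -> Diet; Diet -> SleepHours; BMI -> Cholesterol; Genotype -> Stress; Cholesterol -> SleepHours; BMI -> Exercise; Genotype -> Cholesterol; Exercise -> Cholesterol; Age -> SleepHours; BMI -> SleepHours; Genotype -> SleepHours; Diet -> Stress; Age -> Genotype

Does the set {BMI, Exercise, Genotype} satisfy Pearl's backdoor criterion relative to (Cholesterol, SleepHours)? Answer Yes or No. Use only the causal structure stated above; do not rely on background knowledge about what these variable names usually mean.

Yes

Backdoor paths from Cholesterol to SleepHours (paths whose first edge points into Cholesterol):
  P1: Cholesterol <- BMI -> Exercise -> SleepHours
  P2: Cholesterol <- BMI -> SleepHours
  P3: Cholesterol <- Exercise <- BMI -> SleepHours
  P4: Cholesterol <- Exercise -> SleepHours
  P5: Cholesterol <- Genotype <- Age -> SleepHours
  P6: Cholesterol <- Genotype -> Stress <- Diet -> SleepHours
  P7: Cholesterol <- Genotype -> SleepHours
Condition 1 (no descendant of Cholesterol in the set): holds — descendants of Cholesterol are {SleepHours}; none are in {BMI, Exercise, Genotype}.
Condition 2 (every backdoor path blocked by {BMI, Exercise, Genotype}):
  P1: blocked at fork node BMI ∈ conditioning set.
  P2: blocked at fork node BMI ∈ conditioning set.
  P3: blocked at chain node Exercise ∈ conditioning set.
  P4: blocked at fork node Exercise ∈ conditioning set.
  P5: blocked at chain node Genotype ∈ conditioning set.
  P6: blocked at fork node Genotype ∈ conditioning set.
  P7: blocked at fork node Genotype ∈ conditioning set.
{BMI, Exercise, Genotype} satisfies the backdoor criterion.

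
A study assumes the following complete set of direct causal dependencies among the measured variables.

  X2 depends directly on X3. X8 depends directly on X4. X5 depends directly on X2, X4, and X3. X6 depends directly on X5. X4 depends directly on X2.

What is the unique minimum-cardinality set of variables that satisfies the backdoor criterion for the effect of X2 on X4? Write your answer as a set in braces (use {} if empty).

{}

Variables eligible for adjustment (non-descendants of X2, excluding X2 and X4): {X3}.
Backdoor paths from X2 to X4:
  P1: X2 <- X3 -> X5 <- X4
Each backdoor path contains an unconditioned collider, so every path is already blocked with the empty conditioning set:
  P1: blocked at collider X5 (neither it nor any descendant is in the conditioning set).
The empty set is therefore the unique smallest valid set.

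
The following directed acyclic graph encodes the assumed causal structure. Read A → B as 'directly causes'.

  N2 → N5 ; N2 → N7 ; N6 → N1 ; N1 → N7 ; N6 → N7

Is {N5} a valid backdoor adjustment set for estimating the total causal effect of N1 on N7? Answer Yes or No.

Backdoor paths from N1 to N7 (paths whose first edge points into N1):
  P1: N1 <- N6 -> N7
Condition 1 (no descendant of N1 in the set): holds — descendants of N1 are {N7}; none are in {N5}.
Condition 2 (every backdoor path blocked by {N5}):
  P1: open — no interior node is in the conditioning set.
{N5} does not satisfy the backdoor criterion.

No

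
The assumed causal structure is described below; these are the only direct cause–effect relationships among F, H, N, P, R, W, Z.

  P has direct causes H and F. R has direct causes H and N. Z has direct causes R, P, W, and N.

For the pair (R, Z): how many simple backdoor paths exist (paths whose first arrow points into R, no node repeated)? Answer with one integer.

2

A backdoor path from R to Z is any simple undirected path whose first edge points into R (i.e. leaves R via a parent).
Parents of R: {H, N}.
Enumerating:
  P1: R <- H -> P -> Z
  P2: R <- N -> Z
That exhausts the simple backdoor paths. Count: 2.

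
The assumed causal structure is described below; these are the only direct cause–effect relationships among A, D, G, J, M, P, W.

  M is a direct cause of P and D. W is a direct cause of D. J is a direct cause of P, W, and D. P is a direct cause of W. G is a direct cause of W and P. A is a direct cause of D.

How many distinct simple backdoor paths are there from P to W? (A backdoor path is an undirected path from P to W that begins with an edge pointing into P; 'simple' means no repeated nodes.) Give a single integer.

5

A backdoor path from P to W is any simple undirected path whose first edge points into P (i.e. leaves P via a parent).
Parents of P: {G, J, M}.
Enumerating:
  P1: P <- J -> W
  P2: P <- J -> D <- W
  P3: P <- M -> D <- J -> W
  P4: P <- M -> D <- W
  P5: P <- G -> W
That exhausts the simple backdoor paths. Count: 5.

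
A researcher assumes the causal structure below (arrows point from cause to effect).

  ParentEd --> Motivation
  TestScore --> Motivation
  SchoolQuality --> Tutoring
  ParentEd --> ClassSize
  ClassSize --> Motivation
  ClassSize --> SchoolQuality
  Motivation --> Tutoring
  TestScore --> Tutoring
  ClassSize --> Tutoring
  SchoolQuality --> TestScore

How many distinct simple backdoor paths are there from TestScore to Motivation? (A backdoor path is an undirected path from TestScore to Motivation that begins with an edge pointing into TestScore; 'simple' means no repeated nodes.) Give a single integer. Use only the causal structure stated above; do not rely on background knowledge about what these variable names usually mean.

A backdoor path from TestScore to Motivation is any simple undirected path whose first edge points into TestScore (i.e. leaves TestScore via a parent).
Parents of TestScore: {SchoolQuality}.
Enumerating:
  P1: TestScore <- SchoolQuality <- ClassSize <- ParentEd -> Motivation
  P2: TestScore <- SchoolQuality <- ClassSize -> Motivation
  P3: TestScore <- SchoolQuality <- ClassSize -> Tutoring <- Motivation
  P4: TestScore <- SchoolQuality -> Tutoring <- ClassSize <- ParentEd -> Motivation
  P5: TestScore <- SchoolQuality -> Tutoring <- ClassSize -> Motivation
  P6: TestScore <- SchoolQuality -> Tutoring <- Motivation
That exhausts the simple backdoor paths. Count: 6.

6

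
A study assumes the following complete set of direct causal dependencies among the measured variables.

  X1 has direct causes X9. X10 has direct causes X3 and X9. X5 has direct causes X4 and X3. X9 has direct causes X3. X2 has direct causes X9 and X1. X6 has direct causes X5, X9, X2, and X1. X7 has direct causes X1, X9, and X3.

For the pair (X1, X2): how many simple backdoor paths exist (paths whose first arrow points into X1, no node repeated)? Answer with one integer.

5

A backdoor path from X1 to X2 is any simple undirected path whose first edge points into X1 (i.e. leaves X1 via a parent).
Parents of X1: {X9}.
Enumerating:
  P1: X1 <- X9 <- X3 -> X5 -> X6 <- X2
  P2: X1 <- X9 -> X2
  P3: X1 <- X9 -> X7 <- X3 -> X5 -> X6 <- X2
  P4: X1 <- X9 -> X6 <- X2
  P5: X1 <- X9 -> X10 <- X3 -> X5 -> X6 <- X2
That exhausts the simple backdoor paths. Count: 5.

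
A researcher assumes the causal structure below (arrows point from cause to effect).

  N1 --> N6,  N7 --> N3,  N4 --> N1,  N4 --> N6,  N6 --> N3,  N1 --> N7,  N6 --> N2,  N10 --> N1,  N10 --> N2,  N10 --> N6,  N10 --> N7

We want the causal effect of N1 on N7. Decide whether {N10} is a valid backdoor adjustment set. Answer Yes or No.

Yes

Backdoor paths from N1 to N7 (paths whose first edge points into N1):
  P1: N1 <- N4 -> N6 <- N10 -> N7
  P2: N1 <- N4 -> N6 -> N3 <- N7
  P3: N1 <- N4 -> N6 -> N2 <- N10 -> N7
  P4: N1 <- N10 -> N6 -> N3 <- N7
  P5: N1 <- N10 -> N7
  P6: N1 <- N10 -> N2 <- N6 -> N3 <- N7
Condition 1 (no descendant of N1 in the set): holds — descendants of N1 are {N2, N3, N6, N7}; none are in {N10}.
Condition 2 (every backdoor path blocked by {N10}):
  P1: blocked at collider N6 (neither it nor any descendant is in the conditioning set).
  P2: blocked at collider N3 (neither it nor any descendant is in the conditioning set).
  P3: blocked at collider N2 (neither it nor any descendant is in the conditioning set).
  P4: blocked at fork node N10 ∈ conditioning set.
  P5: blocked at fork node N10 ∈ conditioning set.
  P6: blocked at fork node N10 ∈ conditioning set.
{N10} satisfies the backdoor criterion.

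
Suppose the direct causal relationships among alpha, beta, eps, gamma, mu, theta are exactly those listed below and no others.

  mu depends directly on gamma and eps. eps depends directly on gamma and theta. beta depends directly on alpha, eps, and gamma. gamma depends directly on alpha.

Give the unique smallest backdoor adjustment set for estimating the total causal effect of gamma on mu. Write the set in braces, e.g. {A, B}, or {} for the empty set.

{}

Variables eligible for adjustment (non-descendants of gamma, excluding gamma and mu): {alpha, theta}.
Backdoor paths from gamma to mu:
  P1: gamma <- alpha -> beta <- eps -> mu
Each backdoor path contains an unconditioned collider, so every path is already blocked with the empty conditioning set:
  P1: blocked at collider beta (neither it nor any descendant is in the conditioning set).
The empty set is therefore the unique smallest valid set.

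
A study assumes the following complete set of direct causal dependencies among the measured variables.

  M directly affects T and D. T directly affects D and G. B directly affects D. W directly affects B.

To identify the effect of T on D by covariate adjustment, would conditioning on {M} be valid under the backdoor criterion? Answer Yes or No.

Backdoor paths from T to D (paths whose first edge points into T):
  P1: T <- M -> D
Condition 1 (no descendant of T in the set): holds — descendants of T are {D, G}; none are in {M}.
Condition 2 (every backdoor path blocked by {M}):
  P1: blocked at fork node M ∈ conditioning set.
{M} satisfies the backdoor criterion.

Yes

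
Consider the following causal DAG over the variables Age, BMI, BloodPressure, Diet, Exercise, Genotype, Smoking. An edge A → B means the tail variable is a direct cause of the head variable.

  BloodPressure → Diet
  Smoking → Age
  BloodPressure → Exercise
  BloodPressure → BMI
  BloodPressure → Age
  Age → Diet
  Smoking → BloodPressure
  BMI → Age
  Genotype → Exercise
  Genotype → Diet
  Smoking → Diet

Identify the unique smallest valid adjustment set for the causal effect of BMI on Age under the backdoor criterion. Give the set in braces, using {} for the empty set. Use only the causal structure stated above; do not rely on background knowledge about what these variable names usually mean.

{BloodPressure}

Variables eligible for adjustment (non-descendants of BMI, excluding BMI and Age): {BloodPressure, Exercise, Genotype, Smoking}.
Backdoor paths from BMI to Age:
  P1: BMI <- BloodPressure <- Smoking -> Age
  P2: BMI <- BloodPressure <- Smoking -> Diet <- Age
  P3: BMI <- BloodPressure -> Exercise <- Genotype -> Diet <- Smoking -> Age
  P4: BMI <- BloodPressure -> Exercise <- Genotype -> Diet <- Age
  P5: BMI <- BloodPressure -> Age
  P6: BMI <- BloodPressure -> Diet <- Smoking -> Age
  P7: BMI <- BloodPressure -> Diet <- Age
The empty set is not sufficient: P1 (BMI <- BloodPressure <- Smoking -> Age) has no collider blocking it and no conditioned non-collider, so it is open.
Try {BloodPressure}:
  P1: blocked at chain node BloodPressure ∈ conditioning set.
  P2: blocked at chain node BloodPressure ∈ conditioning set.
  P3: blocked at fork node BloodPressure ∈ conditioning set.
  P4: blocked at fork node BloodPressure ∈ conditioning set.
  P5: blocked at fork node BloodPressure ∈ conditioning set.
  P6: blocked at fork node BloodPressure ∈ conditioning set.
  P7: blocked at fork node BloodPressure ∈ conditioning set.
{BloodPressure} contains no descendant of BMI and blocks every backdoor path.
No other singleton works — e.g. {Smoking} leaves P5 open — so {BloodPressure} is the unique smallest valid adjustment set.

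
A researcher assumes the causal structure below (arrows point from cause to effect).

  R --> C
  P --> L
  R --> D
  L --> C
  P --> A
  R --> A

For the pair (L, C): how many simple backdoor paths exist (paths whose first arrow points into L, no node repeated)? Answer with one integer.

A backdoor path from L to C is any simple undirected path whose first edge points into L (i.e. leaves L via a parent).
Parents of L: {P}.
Enumerating:
  P1: L <- P -> A <- R -> C
That exhausts the simple backdoor paths. Count: 1.

1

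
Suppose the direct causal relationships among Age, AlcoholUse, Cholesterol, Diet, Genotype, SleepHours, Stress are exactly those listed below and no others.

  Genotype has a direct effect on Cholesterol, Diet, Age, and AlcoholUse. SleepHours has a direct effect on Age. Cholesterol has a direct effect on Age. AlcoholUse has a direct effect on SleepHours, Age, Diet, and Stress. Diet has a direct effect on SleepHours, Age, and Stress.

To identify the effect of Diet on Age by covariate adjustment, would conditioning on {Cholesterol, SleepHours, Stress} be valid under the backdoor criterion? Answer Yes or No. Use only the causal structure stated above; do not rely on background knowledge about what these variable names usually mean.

Backdoor paths from Diet to Age (paths whose first edge points into Diet):
  P1: Diet <- Genotype -> Cholesterol -> Age
  P2: Diet <- Genotype -> AlcoholUse -> SleepHours -> Age
  P3: Diet <- Genotype -> AlcoholUse -> Age
  P4: Diet <- Genotype -> Age
  P5: Diet <- AlcoholUse <- Genotype -> Cholesterol -> Age
  P6: Diet <- AlcoholUse <- Genotype -> Age
  P7: Diet <- AlcoholUse -> SleepHours -> Age
  P8: Diet <- AlcoholUse -> Age
Condition 1 (no descendant of Diet in the set): FAILS — SleepHours and Stress are descendants of Diet.
Condition 2 (every backdoor path blocked by {Cholesterol, SleepHours, Stress}):
  P1: blocked at chain node Cholesterol ∈ conditioning set.
  P2: blocked at chain node SleepHours ∈ conditioning set.
  P3: open — no interior node is in the conditioning set.
  P4: open — no interior node is in the conditioning set.
  P5: blocked at chain node Cholesterol ∈ conditioning set.
  P6: open — no interior node is in the conditioning set.
  P7: blocked at chain node SleepHours ∈ conditioning set.
  P8: open — no interior node is in the conditioning set.
{Cholesterol, SleepHours, Stress} does not satisfy the backdoor criterion.

No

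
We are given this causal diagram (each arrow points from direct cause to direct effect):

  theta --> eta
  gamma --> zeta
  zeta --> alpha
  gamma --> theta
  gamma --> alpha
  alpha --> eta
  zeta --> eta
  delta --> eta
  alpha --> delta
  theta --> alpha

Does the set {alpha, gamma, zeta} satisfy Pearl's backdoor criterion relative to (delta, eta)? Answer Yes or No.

Yes

Backdoor paths from delta to eta (paths whose first edge points into delta):
  P1: delta <- alpha <- gamma -> zeta -> eta
  P2: delta <- alpha <- gamma -> theta -> eta
  P3: delta <- alpha <- zeta <- gamma -> theta -> eta
  P4: delta <- alpha <- zeta -> eta
  P5: delta <- alpha <- theta <- gamma -> zeta -> eta
  P6: delta <- alpha <- theta -> eta
  P7: delta <- alpha -> eta
Condition 1 (no descendant of delta in the set): holds — descendants of delta are {eta}; none are in {alpha, gamma, zeta}.
Condition 2 (every backdoor path blocked by {alpha, gamma, zeta}):
  P1: blocked at chain node alpha ∈ conditioning set.
  P2: blocked at chain node alpha ∈ conditioning set.
  P3: blocked at chain node alpha ∈ conditioning set.
  P4: blocked at chain node alpha ∈ conditioning set.
  P5: blocked at chain node alpha ∈ conditioning set.
  P6: blocked at chain node alpha ∈ conditioning set.
  P7: blocked at fork node alpha ∈ conditioning set.
{alpha, gamma, zeta} satisfies the backdoor criterion.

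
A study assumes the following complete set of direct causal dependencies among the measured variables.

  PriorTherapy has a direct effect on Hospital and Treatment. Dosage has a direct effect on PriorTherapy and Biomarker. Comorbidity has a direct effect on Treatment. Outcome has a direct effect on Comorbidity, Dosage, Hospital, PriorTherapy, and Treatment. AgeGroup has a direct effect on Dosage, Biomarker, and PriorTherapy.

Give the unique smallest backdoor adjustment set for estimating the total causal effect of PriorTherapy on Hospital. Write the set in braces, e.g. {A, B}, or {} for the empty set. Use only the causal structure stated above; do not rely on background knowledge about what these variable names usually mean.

Variables eligible for adjustment (non-descendants of PriorTherapy, excluding PriorTherapy and Hospital): {AgeGroup, Biomarker, Comorbidity, Dosage, Outcome}.
Backdoor paths from PriorTherapy to Hospital:
  P1: PriorTherapy <- AgeGroup -> Dosage <- Outcome -> Hospital
  P2: PriorTherapy <- AgeGroup -> Biomarker <- Dosage <- Outcome -> Hospital
  P3: PriorTherapy <- Outcome -> Hospital
  P4: PriorTherapy <- Dosage <- Outcome -> Hospital
The empty set is not sufficient: P3 (PriorTherapy <- Outcome -> Hospital) has no collider blocking it and no conditioned non-collider, so it is open.
Try {Outcome}:
  P1: blocked at collider Dosage (neither it nor any descendant is in the conditioning set).
  P2: blocked at collider Biomarker (neither it nor any descendant is in the conditioning set).
  P3: blocked at fork node Outcome ∈ conditioning set.
  P4: blocked at fork node Outcome ∈ conditioning set.
{Outcome} contains no descendant of PriorTherapy and blocks every backdoor path.
No other singleton works — e.g. {AgeGroup} leaves P3 open — so {Outcome} is the unique smallest valid adjustment set.

{Outcome}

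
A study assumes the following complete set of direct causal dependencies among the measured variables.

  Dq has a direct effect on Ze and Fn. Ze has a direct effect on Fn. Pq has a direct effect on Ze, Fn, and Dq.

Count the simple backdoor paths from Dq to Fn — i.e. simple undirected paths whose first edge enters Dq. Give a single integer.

2

A backdoor path from Dq to Fn is any simple undirected path whose first edge points into Dq (i.e. leaves Dq via a parent).
Parents of Dq: {Pq}.
Enumerating:
  P1: Dq <- Pq -> Ze -> Fn
  P2: Dq <- Pq -> Fn
That exhausts the simple backdoor paths. Count: 2.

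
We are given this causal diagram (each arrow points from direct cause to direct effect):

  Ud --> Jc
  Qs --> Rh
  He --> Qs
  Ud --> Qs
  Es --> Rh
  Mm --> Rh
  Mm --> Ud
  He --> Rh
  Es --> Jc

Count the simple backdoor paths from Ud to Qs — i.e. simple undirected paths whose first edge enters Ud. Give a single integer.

2

A backdoor path from Ud to Qs is any simple undirected path whose first edge points into Ud (i.e. leaves Ud via a parent).
Parents of Ud: {Mm}.
Enumerating:
  P1: Ud <- Mm -> Rh <- He -> Qs
  P2: Ud <- Mm -> Rh <- Qs
That exhausts the simple backdoor paths. Count: 2.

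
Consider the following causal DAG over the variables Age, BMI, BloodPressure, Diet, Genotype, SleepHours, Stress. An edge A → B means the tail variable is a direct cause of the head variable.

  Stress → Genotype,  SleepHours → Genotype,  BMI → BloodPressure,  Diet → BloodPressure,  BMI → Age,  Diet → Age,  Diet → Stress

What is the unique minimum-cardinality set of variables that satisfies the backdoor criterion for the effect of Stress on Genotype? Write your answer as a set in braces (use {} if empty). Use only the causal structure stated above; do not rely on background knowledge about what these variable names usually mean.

{}

Variables eligible for adjustment (non-descendants of Stress, excluding Stress and Genotype): {Age, BMI, BloodPressure, Diet, SleepHours}.
Backdoor paths from Stress to Genotype:
  (none)
With no backdoor paths the empty set already satisfies the criterion, and it is trivially minimal.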